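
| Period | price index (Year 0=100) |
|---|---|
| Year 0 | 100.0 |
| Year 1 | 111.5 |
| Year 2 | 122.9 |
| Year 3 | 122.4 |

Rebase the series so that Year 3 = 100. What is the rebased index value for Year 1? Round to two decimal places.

Rebased(Year 1) = 111.5 / 122.4 × 100 = 91.0948

91.09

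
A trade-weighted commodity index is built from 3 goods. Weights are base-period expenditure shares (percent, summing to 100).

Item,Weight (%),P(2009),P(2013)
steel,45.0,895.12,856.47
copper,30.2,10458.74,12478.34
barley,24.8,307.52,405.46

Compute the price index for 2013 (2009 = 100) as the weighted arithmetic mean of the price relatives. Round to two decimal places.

111.79

steel: 45.0 × (856.47/895.12) = 45.0 × 0.956821 = 43.0570
copper: 30.2 × (12478.34/10458.74) = 30.2 × 1.193102 = 36.0317
barley: 24.8 × (405.46/307.52) = 24.8 × 1.318483 = 32.6984
Index = Σ wᵢ·(p₁ᵢ/p₀ᵢ) = 43.0570 + 36.0317 + 32.6984 = 111.7870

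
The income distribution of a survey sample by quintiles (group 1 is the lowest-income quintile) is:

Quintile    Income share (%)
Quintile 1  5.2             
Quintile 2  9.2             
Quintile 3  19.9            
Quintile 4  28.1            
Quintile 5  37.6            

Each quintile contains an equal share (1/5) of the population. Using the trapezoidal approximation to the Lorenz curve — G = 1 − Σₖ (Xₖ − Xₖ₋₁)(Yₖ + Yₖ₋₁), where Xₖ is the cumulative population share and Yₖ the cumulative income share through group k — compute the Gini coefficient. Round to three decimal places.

Cumulative income shares Yₖ: 0.0520, 0.1440, 0.3430, 0.6240, 1.0000
Σ (Xₖ−Xₖ₋₁)(Yₖ+Yₖ₋₁) = (1/5)(0.0520+0.0000) + (1/5)(0.1440+0.0520) + (1/5)(0.3430+0.1440) + (1/5)(0.6240+0.3430) + (1/5)(1.0000+0.6240)
  = 0.0104 + 0.0392 + 0.0974 + 0.1934 + 0.3248 = 0.6652
G = 1 − 0.6652 = 0.3348

0.335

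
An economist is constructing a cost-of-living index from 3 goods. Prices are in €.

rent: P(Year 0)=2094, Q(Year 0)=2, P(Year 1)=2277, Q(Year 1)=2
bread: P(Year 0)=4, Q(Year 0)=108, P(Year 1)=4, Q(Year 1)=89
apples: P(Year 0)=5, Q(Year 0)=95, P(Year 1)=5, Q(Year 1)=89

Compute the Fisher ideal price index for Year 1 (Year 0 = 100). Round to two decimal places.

107.26

Laspeyres component (base-period weights):
ΣP(Year 1)Q(Year 0) = 2277×2 + 4×108 + 5×95 = 4554 + 432 + 475 = 5461
ΣP(Year 0)Q(Year 0) = 2094×2 + 4×108 + 5×95 = 4188 + 432 + 475 = 5095
L = 5461 / 5095 × 100 = 107.1835
Paasche component (current-period weights):
ΣP(Year 1)Q(Year 1) = 2277×2 + 4×89 + 5×89 = 4554 + 356 + 445 = 5355
ΣP(Year 0)Q(Year 1) = 2094×2 + 4×89 + 5×89 = 4188 + 356 + 445 = 4989
P = 5355 / 4989 × 100 = 107.3361
Fisher = √(L × P) = √(107.1835 × 107.3361) = 107.2598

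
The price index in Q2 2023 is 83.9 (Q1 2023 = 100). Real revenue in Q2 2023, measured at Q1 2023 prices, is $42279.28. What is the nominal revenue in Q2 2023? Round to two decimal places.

35472.32

Nominal = Real × (Index/100) = 42279.28 × (83.9/100)
        = 42279.28 × 0.839 = 35472.3159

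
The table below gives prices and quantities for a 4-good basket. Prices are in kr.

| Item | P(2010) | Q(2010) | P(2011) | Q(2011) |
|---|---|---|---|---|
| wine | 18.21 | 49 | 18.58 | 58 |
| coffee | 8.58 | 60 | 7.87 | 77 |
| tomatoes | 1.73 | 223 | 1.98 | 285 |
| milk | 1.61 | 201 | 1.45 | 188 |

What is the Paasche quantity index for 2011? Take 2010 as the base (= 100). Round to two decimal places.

Paasche quantity index uses current-period prices as weights.
ΣP(2011)·Q(2011) = 18.58×58 + 7.87×77 + 1.98×285 + 1.45×188 = 1077.64 + 605.99 + 564.3 + 272.6 = 2520.53
ΣP(2011)·Q(2010) = 18.58×49 + 7.87×60 + 1.98×223 + 1.45×201 = 910.42 + 472.2 + 441.54 + 291.45 = 2115.61
Index = 2520.53 / 2115.61 × 100 = 119.1396

119.14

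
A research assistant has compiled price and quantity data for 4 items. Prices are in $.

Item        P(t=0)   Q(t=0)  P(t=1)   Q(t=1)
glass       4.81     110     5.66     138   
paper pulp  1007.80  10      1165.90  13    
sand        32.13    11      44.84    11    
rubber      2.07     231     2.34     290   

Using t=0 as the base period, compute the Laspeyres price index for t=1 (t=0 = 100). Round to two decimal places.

116.41

Laspeyres price index uses base-period quantities as weights.
ΣP(t=1)·Q(t=0) = 5.66×110 + 1165.90×10 + 44.84×11 + 2.34×231 = 622.6 + 11659 + 493.24 + 540.54 = 13315.38
ΣP(t=0)·Q(t=0) = 4.81×110 + 1007.80×10 + 32.13×11 + 2.07×231 = 529.1 + 10078 + 353.43 + 478.17 = 11438.7
Index = 13315.38 / 11438.7 × 100 = 116.4064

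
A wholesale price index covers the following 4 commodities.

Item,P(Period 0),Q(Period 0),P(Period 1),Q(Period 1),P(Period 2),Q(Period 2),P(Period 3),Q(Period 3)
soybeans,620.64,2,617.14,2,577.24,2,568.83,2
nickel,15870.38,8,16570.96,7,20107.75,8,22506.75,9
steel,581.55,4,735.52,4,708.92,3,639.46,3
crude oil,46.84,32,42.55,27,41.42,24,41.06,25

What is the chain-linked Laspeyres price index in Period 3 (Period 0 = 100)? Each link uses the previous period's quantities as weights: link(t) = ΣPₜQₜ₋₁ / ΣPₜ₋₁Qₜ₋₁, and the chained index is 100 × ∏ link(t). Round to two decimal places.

Link Period 0→Period 1:
ΣP(Period 1)Q(Period 0) = 617.14×2 + 16570.96×8 + 735.52×4 + 42.55×32 = 1234.28 + 132567.68 + 2942.08 + 1361.6 = 138105.64
ΣP(Period 0)Q(Period 0) = 620.64×2 + 15870.38×8 + 581.55×4 + 46.84×32 = 1241.28 + 126963.04 + 2326.2 + 1498.88 = 132029.4
link = 138105.64/132029.4 = 1.046022
Link Period 1→Period 2:
ΣP(Period 2)Q(Period 1) = 577.24×2 + 20107.75×7 + 708.92×4 + 41.42×27 = 1154.48 + 140754.25 + 2835.68 + 1118.34 = 145862.75
ΣP(Period 1)Q(Period 1) = 617.14×2 + 16570.96×7 + 735.52×4 + 42.55×27 = 1234.28 + 115996.72 + 2942.08 + 1148.85 = 121321.93
link = 145862.75/121321.93 = 1.202279
Link Period 2→Period 3:
ΣP(Period 3)Q(Period 2) = 568.83×2 + 22506.75×8 + 639.46×3 + 41.06×24 = 1137.66 + 180054 + 1918.38 + 985.44 = 184095.48
ΣP(Period 2)Q(Period 2) = 577.24×2 + 20107.75×8 + 708.92×3 + 41.42×24 = 1154.48 + 160862 + 2126.76 + 994.08 = 165137.32
link = 184095.48/165137.32 = 1.114802
Chained index = 100 × 1.046022 × 1.202279 × 1.114802 = 140.1986

140.20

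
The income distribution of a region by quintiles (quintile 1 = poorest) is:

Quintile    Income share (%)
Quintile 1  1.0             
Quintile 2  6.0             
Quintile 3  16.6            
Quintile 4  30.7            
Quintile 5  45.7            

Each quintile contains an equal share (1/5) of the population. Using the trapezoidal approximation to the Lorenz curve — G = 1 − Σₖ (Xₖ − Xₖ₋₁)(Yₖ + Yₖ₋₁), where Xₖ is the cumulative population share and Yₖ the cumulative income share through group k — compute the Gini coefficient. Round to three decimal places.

Cumulative income shares Yₖ: 0.0100, 0.0700, 0.2360, 0.5430, 1.0000
Σ (Xₖ−Xₖ₋₁)(Yₖ+Yₖ₋₁) = (1/5)(0.0100+0.0000) + (1/5)(0.0700+0.0100) + (1/5)(0.2360+0.0700) + (1/5)(0.5430+0.2360) + (1/5)(1.0000+0.5430)
  = 0.0020 + 0.0160 + 0.0612 + 0.1558 + 0.3086 = 0.5436
G = 1 − 0.5436 = 0.4564

0.456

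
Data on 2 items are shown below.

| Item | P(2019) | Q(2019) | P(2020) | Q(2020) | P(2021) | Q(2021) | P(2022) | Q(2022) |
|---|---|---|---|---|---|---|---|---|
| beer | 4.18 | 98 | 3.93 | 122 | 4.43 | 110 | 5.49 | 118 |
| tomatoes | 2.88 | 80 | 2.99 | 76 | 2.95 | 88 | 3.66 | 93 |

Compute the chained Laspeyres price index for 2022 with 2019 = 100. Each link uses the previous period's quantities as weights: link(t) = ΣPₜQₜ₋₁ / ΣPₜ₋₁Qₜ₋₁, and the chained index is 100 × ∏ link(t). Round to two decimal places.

130.85

Link 2019→2020:
ΣP(2020)Q(2019) = 3.93×98 + 2.99×80 = 385.14 + 239.2 = 624.34
ΣP(2019)Q(2019) = 4.18×98 + 2.88×80 = 409.64 + 230.4 = 640.04
link = 624.34/640.04 = 0.975470
Link 2020→2021:
ΣP(2021)Q(2020) = 4.43×122 + 2.95×76 = 540.46 + 224.2 = 764.66
ΣP(2020)Q(2020) = 3.93×122 + 2.99×76 = 479.46 + 227.24 = 706.7
link = 764.66/706.7 = 1.082015
Link 2021→2022:
ΣP(2022)Q(2021) = 5.49×110 + 3.66×88 = 603.9 + 322.08 = 925.98
ΣP(2021)Q(2021) = 4.43×110 + 2.95×88 = 487.3 + 259.6 = 746.9
link = 925.98/746.9 = 1.239764
Chained index = 100 × 0.975470 × 1.082015 × 1.239764 = 130.8538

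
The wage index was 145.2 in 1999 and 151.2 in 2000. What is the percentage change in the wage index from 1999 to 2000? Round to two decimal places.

4.13%

Change = (151.2 − 145.2) / 145.2 × 100
       = 6.0 / 145.2 × 100 = 4.1322%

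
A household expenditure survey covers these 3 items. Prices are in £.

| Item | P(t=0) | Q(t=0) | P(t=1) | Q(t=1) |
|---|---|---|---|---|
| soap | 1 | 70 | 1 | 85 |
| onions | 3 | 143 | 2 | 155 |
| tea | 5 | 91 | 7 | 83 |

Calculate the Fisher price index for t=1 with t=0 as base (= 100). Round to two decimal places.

102.60

Laspeyres component (base-period weights):
ΣP(t=1)Q(t=0) = 1×70 + 2×143 + 7×91 = 70 + 286 + 637 = 993
ΣP(t=0)Q(t=0) = 1×70 + 3×143 + 5×91 = 70 + 429 + 455 = 954
L = 993 / 954 × 100 = 104.0881
Paasche component (current-period weights):
ΣP(t=1)Q(t=1) = 1×85 + 2×155 + 7×83 = 85 + 310 + 581 = 976
ΣP(t=0)Q(t=1) = 1×85 + 3×155 + 5×83 = 85 + 465 + 415 = 965
P = 976 / 965 × 100 = 101.1399
Fisher = √(L × P) = √(104.0881 × 101.1399) = 102.6034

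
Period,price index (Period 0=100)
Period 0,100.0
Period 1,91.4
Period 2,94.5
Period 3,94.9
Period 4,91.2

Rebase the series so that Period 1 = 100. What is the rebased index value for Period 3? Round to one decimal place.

103.8

Rebased(Period 3) = 94.9 / 91.4 × 100 = 103.8293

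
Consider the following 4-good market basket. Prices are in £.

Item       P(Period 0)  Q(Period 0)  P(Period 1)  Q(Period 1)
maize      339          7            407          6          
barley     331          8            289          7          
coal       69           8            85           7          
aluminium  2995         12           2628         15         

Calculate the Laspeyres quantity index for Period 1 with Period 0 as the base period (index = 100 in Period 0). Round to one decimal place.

119.9

Laspeyres quantity index uses base-period prices as weights.
ΣP(Period 0)·Q(Period 1) = 339×6 + 331×7 + 69×7 + 2995×15 = 2034 + 2317 + 483 + 44925 = 49759
ΣP(Period 0)·Q(Period 0) = 339×7 + 331×8 + 69×8 + 2995×12 = 2373 + 2648 + 552 + 35940 = 41513
Index = 49759 / 41513 × 100 = 119.8637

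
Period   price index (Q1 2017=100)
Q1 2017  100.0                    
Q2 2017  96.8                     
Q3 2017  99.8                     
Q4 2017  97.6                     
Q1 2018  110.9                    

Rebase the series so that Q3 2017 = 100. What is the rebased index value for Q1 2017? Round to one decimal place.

Rebased(Q1 2017) = 100.0 / 99.8 × 100 = 100.2004

100.2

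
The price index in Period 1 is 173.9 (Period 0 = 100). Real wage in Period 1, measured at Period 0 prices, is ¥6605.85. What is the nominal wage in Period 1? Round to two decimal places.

Nominal = Real × (Index/100) = 6605.85 × (173.9/100)
        = 6605.85 × 1.739 = 11487.5732

11487.57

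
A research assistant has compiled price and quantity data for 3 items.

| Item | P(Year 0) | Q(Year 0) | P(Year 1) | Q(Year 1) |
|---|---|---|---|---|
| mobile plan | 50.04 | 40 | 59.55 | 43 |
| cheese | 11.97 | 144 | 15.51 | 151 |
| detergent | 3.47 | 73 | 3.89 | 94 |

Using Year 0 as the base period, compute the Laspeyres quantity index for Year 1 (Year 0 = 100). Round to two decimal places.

107.71

Laspeyres quantity index uses base-period prices as weights.
ΣP(Year 0)·Q(Year 1) = 50.04×43 + 11.97×151 + 3.47×94 = 2151.72 + 1807.47 + 326.18 = 4285.37
ΣP(Year 0)·Q(Year 0) = 50.04×40 + 11.97×144 + 3.47×73 = 2001.6 + 1723.68 + 253.31 = 3978.59
Index = 4285.37 / 3978.59 × 100 = 107.7108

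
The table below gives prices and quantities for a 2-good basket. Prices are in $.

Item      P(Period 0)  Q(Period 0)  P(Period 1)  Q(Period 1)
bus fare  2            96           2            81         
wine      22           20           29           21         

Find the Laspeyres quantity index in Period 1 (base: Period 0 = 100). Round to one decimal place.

98.7

Laspeyres quantity index uses base-period prices as weights.
ΣP(Period 0)·Q(Period 1) = 2×81 + 22×21 = 162 + 462 = 624
ΣP(Period 0)·Q(Period 0) = 2×96 + 22×20 = 192 + 440 = 632
Index = 624 / 632 × 100 = 98.7342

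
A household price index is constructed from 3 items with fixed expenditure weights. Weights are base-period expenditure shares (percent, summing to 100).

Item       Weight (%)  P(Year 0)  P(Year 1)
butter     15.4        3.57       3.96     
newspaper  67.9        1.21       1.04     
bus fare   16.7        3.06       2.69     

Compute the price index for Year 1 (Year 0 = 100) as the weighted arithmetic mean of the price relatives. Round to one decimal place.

butter: 15.4 × (3.96/3.57) = 15.4 × 1.109244 = 17.0824
newspaper: 67.9 × (1.04/1.21) = 67.9 × 0.859504 = 58.3603
bus fare: 16.7 × (2.69/3.06) = 16.7 × 0.879085 = 14.6807
Index = Σ wᵢ·(p₁ᵢ/p₀ᵢ) = 17.0824 + 58.3603 + 14.6807 = 90.1234

90.1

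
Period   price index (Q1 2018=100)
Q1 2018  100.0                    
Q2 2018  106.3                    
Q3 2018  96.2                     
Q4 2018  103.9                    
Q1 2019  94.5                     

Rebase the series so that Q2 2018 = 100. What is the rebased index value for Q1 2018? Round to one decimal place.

94.1

Rebased(Q1 2018) = 100.0 / 106.3 × 100 = 94.0734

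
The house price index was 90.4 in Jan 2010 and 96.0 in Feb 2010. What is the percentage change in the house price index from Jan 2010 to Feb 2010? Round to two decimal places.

6.19%

Change = (96.0 − 90.4) / 90.4 × 100
       = 5.6 / 90.4 × 100 = 6.1947%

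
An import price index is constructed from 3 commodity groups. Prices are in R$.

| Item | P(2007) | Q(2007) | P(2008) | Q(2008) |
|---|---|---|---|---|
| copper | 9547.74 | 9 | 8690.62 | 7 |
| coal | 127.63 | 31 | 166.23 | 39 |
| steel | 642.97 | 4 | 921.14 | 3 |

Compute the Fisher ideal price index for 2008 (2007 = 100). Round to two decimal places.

Laspeyres component (base-period weights):
ΣP(2008)Q(2007) = 8690.62×9 + 166.23×31 + 921.14×4 = 78215.58 + 5153.13 + 3684.56 = 87053.27
ΣP(2007)Q(2007) = 9547.74×9 + 127.63×31 + 642.97×4 = 85929.66 + 3956.53 + 2571.88 = 92458.07
L = 87053.27 / 92458.07 × 100 = 94.1543
Paasche component (current-period weights):
ΣP(2008)Q(2008) = 8690.62×7 + 166.23×39 + 921.14×3 = 60834.34 + 6482.97 + 2763.42 = 70080.73
ΣP(2007)Q(2008) = 9547.74×7 + 127.63×39 + 642.97×3 = 66834.18 + 4977.57 + 1928.91 = 73740.66
P = 70080.73 / 73740.66 × 100 = 95.0368
Fisher = √(L × P) = √(94.1543 × 95.0368) = 94.5945

94.59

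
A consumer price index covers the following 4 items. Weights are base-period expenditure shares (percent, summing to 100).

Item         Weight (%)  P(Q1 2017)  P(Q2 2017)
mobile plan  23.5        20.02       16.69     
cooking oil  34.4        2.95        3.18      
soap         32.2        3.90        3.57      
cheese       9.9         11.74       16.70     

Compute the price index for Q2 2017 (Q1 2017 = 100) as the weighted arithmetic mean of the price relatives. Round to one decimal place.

100.2

mobile plan: 23.5 × (16.69/20.02) = 23.5 × 0.833666 = 19.5912
cooking oil: 34.4 × (3.18/2.95) = 34.4 × 1.077966 = 37.0820
soap: 32.2 × (3.57/3.90) = 32.2 × 0.915385 = 29.4754
cheese: 9.9 × (16.70/11.74) = 9.9 × 1.422487 = 14.0826
Index = Σ wᵢ·(p₁ᵢ/p₀ᵢ) = 19.5912 + 37.0820 + 29.4754 + 14.0826 = 100.2312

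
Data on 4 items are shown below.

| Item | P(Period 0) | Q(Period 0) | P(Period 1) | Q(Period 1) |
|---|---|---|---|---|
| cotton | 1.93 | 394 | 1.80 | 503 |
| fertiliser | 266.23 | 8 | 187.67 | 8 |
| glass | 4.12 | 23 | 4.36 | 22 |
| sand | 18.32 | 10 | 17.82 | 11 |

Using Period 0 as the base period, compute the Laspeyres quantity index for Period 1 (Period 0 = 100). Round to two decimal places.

Laspeyres quantity index uses base-period prices as weights.
ΣP(Period 0)·Q(Period 1) = 1.93×503 + 266.23×8 + 4.12×22 + 18.32×11 = 970.79 + 2129.84 + 90.64 + 201.52 = 3392.79
ΣP(Period 0)·Q(Period 0) = 1.93×394 + 266.23×8 + 4.12×23 + 18.32×10 = 760.42 + 2129.84 + 94.76 + 183.2 = 3168.22
Index = 3392.79 / 3168.22 × 100 = 107.0882

107.09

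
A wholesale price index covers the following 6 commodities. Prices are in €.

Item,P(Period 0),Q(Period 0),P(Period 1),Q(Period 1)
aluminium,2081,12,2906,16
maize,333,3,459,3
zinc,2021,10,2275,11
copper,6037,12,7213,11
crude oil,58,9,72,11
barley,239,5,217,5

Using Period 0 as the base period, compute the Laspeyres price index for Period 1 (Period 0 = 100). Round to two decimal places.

Laspeyres price index uses base-period quantities as weights.
ΣP(Period 1)·Q(Period 0) = 2906×12 + 459×3 + 2275×10 + 7213×12 + 72×9 + 217×5 = 34872 + 1377 + 22750 + 86556 + 648 + 1085 = 147288
ΣP(Period 0)·Q(Period 0) = 2081×12 + 333×3 + 2021×10 + 6037×12 + 58×9 + 239×5 = 24972 + 999 + 20210 + 72444 + 522 + 1195 = 120342
Index = 147288 / 120342 × 100 = 122.3912

122.39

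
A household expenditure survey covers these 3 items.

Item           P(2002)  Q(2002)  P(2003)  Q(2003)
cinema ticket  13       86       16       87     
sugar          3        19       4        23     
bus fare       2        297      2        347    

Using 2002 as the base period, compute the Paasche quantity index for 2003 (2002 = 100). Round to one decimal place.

Paasche quantity index uses current-period prices as weights.
ΣP(2003)·Q(2003) = 16×87 + 4×23 + 2×347 = 1392 + 92 + 694 = 2178
ΣP(2003)·Q(2002) = 16×86 + 4×19 + 2×297 = 1376 + 76 + 594 = 2046
Index = 2178 / 2046 × 100 = 106.4516

106.5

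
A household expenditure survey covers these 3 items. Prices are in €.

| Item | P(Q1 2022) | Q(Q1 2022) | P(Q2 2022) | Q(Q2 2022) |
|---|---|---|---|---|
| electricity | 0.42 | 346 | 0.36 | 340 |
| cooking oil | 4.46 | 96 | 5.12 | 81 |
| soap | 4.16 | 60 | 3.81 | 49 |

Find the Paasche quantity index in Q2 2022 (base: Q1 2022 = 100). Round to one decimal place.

85.7

Paasche quantity index uses current-period prices as weights.
ΣP(Q2 2022)·Q(Q2 2022) = 0.36×340 + 5.12×81 + 3.81×49 = 122.4 + 414.72 + 186.69 = 723.81
ΣP(Q2 2022)·Q(Q1 2022) = 0.36×346 + 5.12×96 + 3.81×60 = 124.56 + 491.52 + 228.6 = 844.68
Index = 723.81 / 844.68 × 100 = 85.6904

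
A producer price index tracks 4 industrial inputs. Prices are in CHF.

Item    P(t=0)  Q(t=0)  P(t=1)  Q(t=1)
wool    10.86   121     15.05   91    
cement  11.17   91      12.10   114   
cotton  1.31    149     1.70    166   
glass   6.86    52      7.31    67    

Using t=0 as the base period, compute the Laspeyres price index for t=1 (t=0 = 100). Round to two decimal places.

Laspeyres price index uses base-period quantities as weights.
ΣP(t=1)·Q(t=0) = 15.05×121 + 12.10×91 + 1.70×149 + 7.31×52 = 1821.05 + 1101.1 + 253.3 + 380.12 = 3555.57
ΣP(t=0)·Q(t=0) = 10.86×121 + 11.17×91 + 1.31×149 + 6.86×52 = 1314.06 + 1016.47 + 195.19 + 356.72 = 2882.44
Index = 3555.57 / 2882.44 × 100 = 123.3528

123.35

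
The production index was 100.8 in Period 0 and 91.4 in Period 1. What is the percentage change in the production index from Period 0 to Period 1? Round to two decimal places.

-9.33%

Change = (91.4 − 100.8) / 100.8 × 100
       = -9.4 / 100.8 × 100 = -9.3254%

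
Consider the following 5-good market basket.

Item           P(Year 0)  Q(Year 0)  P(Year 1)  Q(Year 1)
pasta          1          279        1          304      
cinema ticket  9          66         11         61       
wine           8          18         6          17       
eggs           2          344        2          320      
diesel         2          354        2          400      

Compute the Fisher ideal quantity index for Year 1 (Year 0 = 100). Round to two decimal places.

Laspeyres component (base-period weights):
ΣP(Year 0)Q(Year 1) = 1×304 + 9×61 + 8×17 + 2×320 + 2×400 = 304 + 549 + 136 + 640 + 800 = 2429
ΣP(Year 0)Q(Year 0) = 1×279 + 9×66 + 8×18 + 2×344 + 2×354 = 279 + 594 + 144 + 688 + 708 = 2413
L = 2429 / 2413 × 100 = 100.6631
Paasche component (current-period weights):
ΣP(Year 1)Q(Year 1) = 1×304 + 11×61 + 6×17 + 2×320 + 2×400 = 304 + 671 + 102 + 640 + 800 = 2517
ΣP(Year 1)Q(Year 0) = 1×279 + 11×66 + 6×18 + 2×344 + 2×354 = 279 + 726 + 108 + 688 + 708 = 2509
P = 2517 / 2509 × 100 = 100.3189
Fisher = √(L × P) = √(100.6631 × 100.3189) = 100.4908

100.49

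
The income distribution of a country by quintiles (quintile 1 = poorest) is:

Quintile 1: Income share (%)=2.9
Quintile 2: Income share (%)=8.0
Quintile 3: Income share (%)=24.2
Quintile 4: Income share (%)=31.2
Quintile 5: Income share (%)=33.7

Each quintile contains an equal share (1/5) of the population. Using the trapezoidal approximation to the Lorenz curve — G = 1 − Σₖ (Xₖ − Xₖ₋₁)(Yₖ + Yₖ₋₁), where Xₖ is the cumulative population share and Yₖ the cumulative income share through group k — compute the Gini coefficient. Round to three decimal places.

Cumulative income shares Yₖ: 0.0290, 0.1090, 0.3510, 0.6630, 1.0000
Σ (Xₖ−Xₖ₋₁)(Yₖ+Yₖ₋₁) = (1/5)(0.0290+0.0000) + (1/5)(0.1090+0.0290) + (1/5)(0.3510+0.1090) + (1/5)(0.6630+0.3510) + (1/5)(1.0000+0.6630)
  = 0.0058 + 0.0276 + 0.0920 + 0.2028 + 0.3326 = 0.6608
G = 1 − 0.6608 = 0.3392

0.339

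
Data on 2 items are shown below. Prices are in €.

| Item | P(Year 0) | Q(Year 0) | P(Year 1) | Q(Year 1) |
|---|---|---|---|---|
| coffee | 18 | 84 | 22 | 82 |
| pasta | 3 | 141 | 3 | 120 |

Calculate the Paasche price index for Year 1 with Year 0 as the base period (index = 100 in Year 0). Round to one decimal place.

117.9

Paasche price index uses current-period quantities as weights.
ΣP(Year 1)·Q(Year 1) = 22×82 + 3×120 = 1804 + 360 = 2164
ΣP(Year 0)·Q(Year 1) = 18×82 + 3×120 = 1476 + 360 = 1836
Index = 2164 / 1836 × 100 = 117.8649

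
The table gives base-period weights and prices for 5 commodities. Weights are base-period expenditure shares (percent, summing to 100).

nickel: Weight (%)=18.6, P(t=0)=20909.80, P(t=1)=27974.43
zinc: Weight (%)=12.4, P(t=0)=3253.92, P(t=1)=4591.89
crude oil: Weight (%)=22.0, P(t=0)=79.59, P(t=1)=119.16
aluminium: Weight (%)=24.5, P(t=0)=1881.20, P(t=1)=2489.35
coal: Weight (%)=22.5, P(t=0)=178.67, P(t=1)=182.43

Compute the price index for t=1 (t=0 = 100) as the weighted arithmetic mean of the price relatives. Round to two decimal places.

130.71

nickel: 18.6 × (27974.43/20909.80) = 18.6 × 1.337862 = 24.8842
zinc: 12.4 × (4591.89/3253.92) = 12.4 × 1.411187 = 17.4987
crude oil: 22.0 × (119.16/79.59) = 22.0 × 1.497173 = 32.9378
aluminium: 24.5 × (2489.35/1881.20) = 24.5 × 1.323278 = 32.4203
coal: 22.5 × (182.43/178.67) = 22.5 × 1.021044 = 22.9735
Index = Σ wᵢ·(p₁ᵢ/p₀ᵢ) = 24.8842 + 17.4987 + 32.9378 + 32.4203 + 22.9735 = 130.7146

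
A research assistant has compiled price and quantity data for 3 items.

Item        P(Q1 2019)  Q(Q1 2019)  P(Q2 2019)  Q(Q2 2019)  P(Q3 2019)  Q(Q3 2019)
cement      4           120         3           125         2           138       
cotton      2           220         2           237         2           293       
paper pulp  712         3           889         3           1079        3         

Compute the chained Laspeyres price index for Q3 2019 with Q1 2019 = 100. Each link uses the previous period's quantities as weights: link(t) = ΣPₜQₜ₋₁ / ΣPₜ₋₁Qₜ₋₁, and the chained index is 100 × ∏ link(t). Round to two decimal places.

Link Q1 2019→Q2 2019:
ΣP(Q2 2019)Q(Q1 2019) = 3×120 + 2×220 + 889×3 = 360 + 440 + 2667 = 3467
ΣP(Q1 2019)Q(Q1 2019) = 4×120 + 2×220 + 712×3 = 480 + 440 + 2136 = 3056
link = 3467/3056 = 1.134490
Link Q2 2019→Q3 2019:
ΣP(Q3 2019)Q(Q2 2019) = 2×125 + 2×237 + 1079×3 = 250 + 474 + 3237 = 3961
ΣP(Q2 2019)Q(Q2 2019) = 3×125 + 2×237 + 889×3 = 375 + 474 + 2667 = 3516
link = 3961/3516 = 1.126564
Chained index = 100 × 1.134490 × 1.126564 = 127.8075

127.81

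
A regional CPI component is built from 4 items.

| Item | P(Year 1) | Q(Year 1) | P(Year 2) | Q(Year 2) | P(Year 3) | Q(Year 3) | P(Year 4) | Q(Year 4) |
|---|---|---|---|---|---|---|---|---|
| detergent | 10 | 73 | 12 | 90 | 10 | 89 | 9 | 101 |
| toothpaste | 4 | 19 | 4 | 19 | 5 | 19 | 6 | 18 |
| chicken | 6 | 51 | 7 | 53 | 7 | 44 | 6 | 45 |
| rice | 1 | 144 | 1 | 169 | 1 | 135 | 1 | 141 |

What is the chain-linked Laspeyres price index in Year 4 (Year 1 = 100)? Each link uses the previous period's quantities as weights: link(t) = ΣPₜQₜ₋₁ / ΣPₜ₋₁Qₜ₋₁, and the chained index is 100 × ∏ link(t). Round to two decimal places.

96.34

Link Year 1→Year 2:
ΣP(Year 2)Q(Year 1) = 12×73 + 4×19 + 7×51 + 1×144 = 876 + 76 + 357 + 144 = 1453
ΣP(Year 1)Q(Year 1) = 10×73 + 4×19 + 6×51 + 1×144 = 730 + 76 + 306 + 144 = 1256
link = 1453/1256 = 1.156847
Link Year 2→Year 3:
ΣP(Year 3)Q(Year 2) = 10×90 + 5×19 + 7×53 + 1×169 = 900 + 95 + 371 + 169 = 1535
ΣP(Year 2)Q(Year 2) = 12×90 + 4×19 + 7×53 + 1×169 = 1080 + 76 + 371 + 169 = 1696
link = 1535/1696 = 0.905071
Link Year 3→Year 4:
ΣP(Year 4)Q(Year 3) = 9×89 + 6×19 + 6×44 + 1×135 = 801 + 114 + 264 + 135 = 1314
ΣP(Year 3)Q(Year 3) = 10×89 + 5×19 + 7×44 + 1×135 = 890 + 95 + 308 + 135 = 1428
link = 1314/1428 = 0.920168
Chained index = 100 × 1.156847 × 0.905071 × 0.920168 = 96.3442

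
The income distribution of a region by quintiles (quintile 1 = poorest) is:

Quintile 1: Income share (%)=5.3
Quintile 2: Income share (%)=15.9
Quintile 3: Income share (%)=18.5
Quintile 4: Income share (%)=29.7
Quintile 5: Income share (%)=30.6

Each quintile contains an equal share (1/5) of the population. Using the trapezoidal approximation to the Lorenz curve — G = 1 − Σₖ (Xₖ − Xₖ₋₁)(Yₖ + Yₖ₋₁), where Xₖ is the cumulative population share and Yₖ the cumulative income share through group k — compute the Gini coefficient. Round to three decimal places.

Cumulative income shares Yₖ: 0.0530, 0.2120, 0.3970, 0.6940, 1.0000
Σ (Xₖ−Xₖ₋₁)(Yₖ+Yₖ₋₁) = (1/5)(0.0530+0.0000) + (1/5)(0.2120+0.0530) + (1/5)(0.3970+0.2120) + (1/5)(0.6940+0.3970) + (1/5)(1.0000+0.6940)
  = 0.0106 + 0.0530 + 0.1218 + 0.2182 + 0.3388 = 0.7424
G = 1 − 0.7424 = 0.2576

0.258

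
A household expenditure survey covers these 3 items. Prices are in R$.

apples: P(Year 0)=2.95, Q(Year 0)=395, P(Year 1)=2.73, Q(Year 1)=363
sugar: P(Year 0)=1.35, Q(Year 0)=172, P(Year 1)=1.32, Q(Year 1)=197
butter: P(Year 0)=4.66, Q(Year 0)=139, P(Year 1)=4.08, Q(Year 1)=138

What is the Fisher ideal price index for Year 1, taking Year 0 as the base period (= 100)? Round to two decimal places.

91.59

Laspeyres component (base-period weights):
ΣP(Year 1)Q(Year 0) = 2.73×395 + 1.32×172 + 4.08×139 = 1078.35 + 227.04 + 567.12 = 1872.51
ΣP(Year 0)Q(Year 0) = 2.95×395 + 1.35×172 + 4.66×139 = 1165.25 + 232.2 + 647.74 = 2045.19
L = 1872.51 / 2045.19 × 100 = 91.5568
Paasche component (current-period weights):
ΣP(Year 1)Q(Year 1) = 2.73×363 + 1.32×197 + 4.08×138 = 990.99 + 260.04 + 563.04 = 1814.07
ΣP(Year 0)Q(Year 1) = 2.95×363 + 1.35×197 + 4.66×138 = 1070.85 + 265.95 + 643.08 = 1979.88
P = 1814.07 / 1979.88 × 100 = 91.6253
Fisher = √(L × P) = √(91.5568 × 91.6253) = 91.5910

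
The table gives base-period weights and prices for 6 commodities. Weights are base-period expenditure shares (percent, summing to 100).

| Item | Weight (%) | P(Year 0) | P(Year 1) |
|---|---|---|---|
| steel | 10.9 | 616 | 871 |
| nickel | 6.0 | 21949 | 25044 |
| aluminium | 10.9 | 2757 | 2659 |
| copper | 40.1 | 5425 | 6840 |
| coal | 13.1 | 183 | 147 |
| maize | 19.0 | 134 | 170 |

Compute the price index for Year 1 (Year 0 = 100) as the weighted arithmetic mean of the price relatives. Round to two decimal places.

117.96

steel: 10.9 × (871/616) = 10.9 × 1.413961 = 15.4122
nickel: 6.0 × (25044/21949) = 6.0 × 1.141009 = 6.8461
aluminium: 10.9 × (2659/2757) = 10.9 × 0.964454 = 10.5125
copper: 40.1 × (6840/5425) = 40.1 × 1.260829 = 50.5593
coal: 13.1 × (147/183) = 13.1 × 0.803279 = 10.5230
maize: 19.0 × (170/134) = 19.0 × 1.268657 = 24.1045
Index = Σ wᵢ·(p₁ᵢ/p₀ᵢ) = 15.4122 + 6.8461 + 10.5125 + 50.5593 + 10.5230 + 24.1045 = 117.9575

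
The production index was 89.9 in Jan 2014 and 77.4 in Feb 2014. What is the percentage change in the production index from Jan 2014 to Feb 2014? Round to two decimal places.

Change = (77.4 − 89.9) / 89.9 × 100
       = -12.5 / 89.9 × 100 = -13.9043%

-13.90%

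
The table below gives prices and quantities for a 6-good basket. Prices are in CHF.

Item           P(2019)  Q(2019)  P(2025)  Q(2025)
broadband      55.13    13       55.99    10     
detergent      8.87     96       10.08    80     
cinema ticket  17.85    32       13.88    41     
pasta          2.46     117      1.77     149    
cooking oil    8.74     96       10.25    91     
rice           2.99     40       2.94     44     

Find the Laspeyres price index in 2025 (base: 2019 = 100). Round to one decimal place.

Laspeyres price index uses base-period quantities as weights.
ΣP(2025)·Q(2019) = 55.99×13 + 10.08×96 + 13.88×32 + 1.77×117 + 10.25×96 + 2.94×40 = 727.87 + 967.68 + 444.16 + 207.09 + 984 + 117.6 = 3448.4
ΣP(2019)·Q(2019) = 55.13×13 + 8.87×96 + 17.85×32 + 2.46×117 + 8.74×96 + 2.99×40 = 716.69 + 851.52 + 571.2 + 287.82 + 839.04 + 119.6 = 3385.87
Index = 3448.4 / 3385.87 × 100 = 101.8468

101.8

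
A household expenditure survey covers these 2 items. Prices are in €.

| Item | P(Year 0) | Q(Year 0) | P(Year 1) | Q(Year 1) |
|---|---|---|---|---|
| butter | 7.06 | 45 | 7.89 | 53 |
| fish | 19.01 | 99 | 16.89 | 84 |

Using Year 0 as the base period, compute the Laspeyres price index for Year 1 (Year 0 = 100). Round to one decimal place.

Laspeyres price index uses base-period quantities as weights.
ΣP(Year 1)·Q(Year 0) = 7.89×45 + 16.89×99 = 355.05 + 1672.11 = 2027.16
ΣP(Year 0)·Q(Year 0) = 7.06×45 + 19.01×99 = 317.7 + 1881.99 = 2199.69
Index = 2027.16 / 2199.69 × 100 = 92.1566

92.2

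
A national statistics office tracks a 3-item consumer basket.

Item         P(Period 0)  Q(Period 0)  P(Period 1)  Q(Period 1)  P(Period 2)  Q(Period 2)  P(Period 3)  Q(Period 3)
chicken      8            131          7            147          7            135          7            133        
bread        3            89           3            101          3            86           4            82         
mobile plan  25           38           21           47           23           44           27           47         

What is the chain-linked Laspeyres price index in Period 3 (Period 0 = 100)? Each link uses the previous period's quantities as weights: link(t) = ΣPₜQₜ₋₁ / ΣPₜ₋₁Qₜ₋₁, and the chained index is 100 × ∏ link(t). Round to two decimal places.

101.82

Link Period 0→Period 1:
ΣP(Period 1)Q(Period 0) = 7×131 + 3×89 + 21×38 = 917 + 267 + 798 = 1982
ΣP(Period 0)Q(Period 0) = 8×131 + 3×89 + 25×38 = 1048 + 267 + 950 = 2265
link = 1982/2265 = 0.875055
Link Period 1→Period 2:
ΣP(Period 2)Q(Period 1) = 7×147 + 3×101 + 23×47 = 1029 + 303 + 1081 = 2413
ΣP(Period 1)Q(Period 1) = 7×147 + 3×101 + 21×47 = 1029 + 303 + 987 = 2319
link = 2413/2319 = 1.040535
Link Period 2→Period 3:
ΣP(Period 3)Q(Period 2) = 7×135 + 4×86 + 27×44 = 945 + 344 + 1188 = 2477
ΣP(Period 2)Q(Period 2) = 7×135 + 3×86 + 23×44 = 945 + 258 + 1012 = 2215
link = 2477/2215 = 1.118284
Chained index = 100 × 0.875055 × 1.040535 × 1.118284 = 101.8226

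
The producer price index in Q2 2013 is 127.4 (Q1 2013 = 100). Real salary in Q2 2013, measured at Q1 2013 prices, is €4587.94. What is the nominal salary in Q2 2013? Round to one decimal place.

Nominal = Real × (Index/100) = 4587.94 × (127.4/100)
        = 4587.94 × 1.274 = 5845.0356

5845.0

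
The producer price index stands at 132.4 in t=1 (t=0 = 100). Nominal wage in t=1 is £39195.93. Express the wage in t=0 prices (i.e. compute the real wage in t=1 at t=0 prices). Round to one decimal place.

Real = Nominal ÷ (Index/100) = 39195.93 ÷ (132.4/100)
     = 39195.93 ÷ 1.324 = 29604.1767

29604.2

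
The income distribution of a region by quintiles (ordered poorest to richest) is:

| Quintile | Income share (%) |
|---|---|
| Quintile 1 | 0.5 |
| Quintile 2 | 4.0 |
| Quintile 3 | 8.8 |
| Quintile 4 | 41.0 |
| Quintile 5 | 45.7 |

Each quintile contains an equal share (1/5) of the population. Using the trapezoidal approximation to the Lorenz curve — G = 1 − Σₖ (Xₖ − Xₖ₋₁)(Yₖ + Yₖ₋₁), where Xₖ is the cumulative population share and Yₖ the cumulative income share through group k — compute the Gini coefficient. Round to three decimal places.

0.510

Cumulative income shares Yₖ: 0.0050, 0.0450, 0.1330, 0.5430, 1.0000
Σ (Xₖ−Xₖ₋₁)(Yₖ+Yₖ₋₁) = (1/5)(0.0050+0.0000) + (1/5)(0.0450+0.0050) + (1/5)(0.1330+0.0450) + (1/5)(0.5430+0.1330) + (1/5)(1.0000+0.5430)
  = 0.0010 + 0.0100 + 0.0356 + 0.1352 + 0.3086 = 0.4904
G = 1 − 0.4904 = 0.5096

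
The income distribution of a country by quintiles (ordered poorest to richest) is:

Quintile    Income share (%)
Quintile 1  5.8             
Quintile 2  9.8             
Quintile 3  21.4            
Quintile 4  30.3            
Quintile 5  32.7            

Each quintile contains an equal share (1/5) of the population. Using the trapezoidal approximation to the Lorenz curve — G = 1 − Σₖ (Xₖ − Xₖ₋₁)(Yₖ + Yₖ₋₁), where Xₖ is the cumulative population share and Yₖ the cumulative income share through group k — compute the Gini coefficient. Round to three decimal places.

0.297

Cumulative income shares Yₖ: 0.0580, 0.1560, 0.3700, 0.6730, 1.0000
Σ (Xₖ−Xₖ₋₁)(Yₖ+Yₖ₋₁) = (1/5)(0.0580+0.0000) + (1/5)(0.1560+0.0580) + (1/5)(0.3700+0.1560) + (1/5)(0.6730+0.3700) + (1/5)(1.0000+0.6730)
  = 0.0116 + 0.0428 + 0.1052 + 0.2086 + 0.3346 = 0.7028
G = 1 − 0.7028 = 0.2972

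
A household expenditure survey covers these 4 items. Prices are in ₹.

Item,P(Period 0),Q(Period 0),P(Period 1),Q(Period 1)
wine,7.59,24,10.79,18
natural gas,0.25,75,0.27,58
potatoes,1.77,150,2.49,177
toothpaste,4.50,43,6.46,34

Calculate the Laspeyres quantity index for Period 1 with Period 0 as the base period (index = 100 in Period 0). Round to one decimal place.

Laspeyres quantity index uses base-period prices as weights.
ΣP(Period 0)·Q(Period 1) = 7.59×18 + 0.25×58 + 1.77×177 + 4.50×34 = 136.62 + 14.5 + 313.29 + 153 = 617.41
ΣP(Period 0)·Q(Period 0) = 7.59×24 + 0.25×75 + 1.77×150 + 4.50×43 = 182.16 + 18.75 + 265.5 + 193.5 = 659.91
Index = 617.41 / 659.91 × 100 = 93.5597

93.6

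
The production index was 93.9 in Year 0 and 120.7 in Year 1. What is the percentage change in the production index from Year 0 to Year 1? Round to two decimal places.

28.54%

Change = (120.7 − 93.9) / 93.9 × 100
       = 26.8 / 93.9 × 100 = 28.5410%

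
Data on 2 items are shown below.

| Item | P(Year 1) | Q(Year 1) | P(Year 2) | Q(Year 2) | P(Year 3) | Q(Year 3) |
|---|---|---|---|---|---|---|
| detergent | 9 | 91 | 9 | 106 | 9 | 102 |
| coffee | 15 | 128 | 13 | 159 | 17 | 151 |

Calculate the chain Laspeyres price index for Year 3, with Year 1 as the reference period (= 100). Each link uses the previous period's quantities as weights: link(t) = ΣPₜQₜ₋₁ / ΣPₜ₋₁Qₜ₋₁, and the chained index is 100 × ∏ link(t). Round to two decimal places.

109.74

Link Year 1→Year 2:
ΣP(Year 2)Q(Year 1) = 9×91 + 13×128 = 819 + 1664 = 2483
ΣP(Year 1)Q(Year 1) = 9×91 + 15×128 = 819 + 1920 = 2739
link = 2483/2739 = 0.906535
Link Year 2→Year 3:
ΣP(Year 3)Q(Year 2) = 9×106 + 17×159 = 954 + 2703 = 3657
ΣP(Year 2)Q(Year 2) = 9×106 + 13×159 = 954 + 2067 = 3021
link = 3657/3021 = 1.210526
Chained index = 100 × 0.906535 × 1.210526 = 109.7385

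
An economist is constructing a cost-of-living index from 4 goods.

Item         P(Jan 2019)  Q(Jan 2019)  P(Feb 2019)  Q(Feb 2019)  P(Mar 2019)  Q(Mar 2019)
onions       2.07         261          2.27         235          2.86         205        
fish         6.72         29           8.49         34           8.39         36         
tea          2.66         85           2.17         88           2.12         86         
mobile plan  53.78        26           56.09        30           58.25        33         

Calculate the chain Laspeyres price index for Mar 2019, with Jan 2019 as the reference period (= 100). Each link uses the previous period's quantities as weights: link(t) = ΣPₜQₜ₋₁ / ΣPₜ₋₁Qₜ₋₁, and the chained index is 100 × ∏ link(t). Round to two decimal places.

112.80

Link Jan 2019→Feb 2019:
ΣP(Feb 2019)Q(Jan 2019) = 2.27×261 + 8.49×29 + 2.17×85 + 56.09×26 = 592.47 + 246.21 + 184.45 + 1458.34 = 2481.47
ΣP(Jan 2019)Q(Jan 2019) = 2.07×261 + 6.72×29 + 2.66×85 + 53.78×26 = 540.27 + 194.88 + 226.1 + 1398.28 = 2359.53
link = 2481.47/2359.53 = 1.051680
Link Feb 2019→Mar 2019:
ΣP(Mar 2019)Q(Feb 2019) = 2.86×235 + 8.39×34 + 2.12×88 + 58.25×30 = 672.1 + 285.26 + 186.56 + 1747.5 = 2891.42
ΣP(Feb 2019)Q(Feb 2019) = 2.27×235 + 8.49×34 + 2.17×88 + 56.09×30 = 533.45 + 288.66 + 190.96 + 1682.7 = 2695.77
link = 2891.42/2695.77 = 1.072577
Chained index = 100 × 1.051680 × 1.072577 = 112.8007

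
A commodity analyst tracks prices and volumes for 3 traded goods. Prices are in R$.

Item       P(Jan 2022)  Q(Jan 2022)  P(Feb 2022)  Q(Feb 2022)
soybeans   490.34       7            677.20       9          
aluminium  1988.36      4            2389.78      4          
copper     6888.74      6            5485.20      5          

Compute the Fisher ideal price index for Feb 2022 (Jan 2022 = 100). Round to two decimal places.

90.78

Laspeyres component (base-period weights):
ΣP(Feb 2022)Q(Jan 2022) = 677.20×7 + 2389.78×4 + 5485.20×6 = 4740.4 + 9559.12 + 32911.2 = 47210.72
ΣP(Jan 2022)Q(Jan 2022) = 490.34×7 + 1988.36×4 + 6888.74×6 = 3432.38 + 7953.44 + 41332.44 = 52718.26
L = 47210.72 / 52718.26 × 100 = 89.5529
Paasche component (current-period weights):
ΣP(Feb 2022)Q(Feb 2022) = 677.20×9 + 2389.78×4 + 5485.20×5 = 6094.8 + 9559.12 + 27426 = 43079.92
ΣP(Jan 2022)Q(Feb 2022) = 490.34×9 + 1988.36×4 + 6888.74×5 = 4413.06 + 7953.44 + 34443.7 = 46810.2
P = 43079.92 / 46810.2 × 100 = 92.0311
Fisher = √(L × P) = √(89.5529 × 92.0311) = 90.7835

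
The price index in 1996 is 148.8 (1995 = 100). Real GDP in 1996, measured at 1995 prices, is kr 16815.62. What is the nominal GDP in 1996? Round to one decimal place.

Nominal = Real × (Index/100) = 16815.62 × (148.8/100)
        = 16815.62 × 1.488 = 25021.6426

25021.6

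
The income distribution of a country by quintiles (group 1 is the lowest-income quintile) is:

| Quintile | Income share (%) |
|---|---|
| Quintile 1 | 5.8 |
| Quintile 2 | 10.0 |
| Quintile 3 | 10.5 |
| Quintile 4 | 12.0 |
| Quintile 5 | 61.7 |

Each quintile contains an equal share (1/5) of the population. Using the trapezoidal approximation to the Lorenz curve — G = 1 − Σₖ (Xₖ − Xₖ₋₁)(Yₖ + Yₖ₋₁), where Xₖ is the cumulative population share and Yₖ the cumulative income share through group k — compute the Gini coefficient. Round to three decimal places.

Cumulative income shares Yₖ: 0.0580, 0.1580, 0.2630, 0.3830, 1.0000
Σ (Xₖ−Xₖ₋₁)(Yₖ+Yₖ₋₁) = (1/5)(0.0580+0.0000) + (1/5)(0.1580+0.0580) + (1/5)(0.2630+0.1580) + (1/5)(0.3830+0.2630) + (1/5)(1.0000+0.3830)
  = 0.0116 + 0.0432 + 0.0842 + 0.1292 + 0.2766 = 0.5448
G = 1 − 0.5448 = 0.4552

0.455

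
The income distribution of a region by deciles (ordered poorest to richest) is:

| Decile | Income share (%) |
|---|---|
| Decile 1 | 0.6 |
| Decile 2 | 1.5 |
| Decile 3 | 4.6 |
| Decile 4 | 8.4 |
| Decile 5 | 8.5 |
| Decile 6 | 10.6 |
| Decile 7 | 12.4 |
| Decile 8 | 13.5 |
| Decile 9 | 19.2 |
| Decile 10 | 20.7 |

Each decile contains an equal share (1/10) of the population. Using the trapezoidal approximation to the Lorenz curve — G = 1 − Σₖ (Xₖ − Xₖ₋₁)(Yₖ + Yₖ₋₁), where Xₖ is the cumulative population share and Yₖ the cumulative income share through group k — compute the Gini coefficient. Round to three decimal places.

0.363

Cumulative income shares Yₖ: 0.0060, 0.0210, 0.0670, 0.1510, 0.2360, 0.3420, 0.4660, 0.6010, 0.7930, 1.0000
Σ (Xₖ−Xₖ₋₁)(Yₖ+Yₖ₋₁) = (1/10)(0.0060+0.0000) + (1/10)(0.0210+0.0060) + (1/10)(0.0670+0.0210) + (1/10)(0.1510+0.0670) + (1/10)(0.2360+0.1510) + (1/10)(0.3420+0.2360) + (1/10)(0.4660+0.3420) + (1/10)(0.6010+0.4660) + (1/10)(0.7930+0.6010) + (1/10)(1.0000+0.7930)
  = 0.0006 + 0.0027 + 0.0088 + 0.0218 + 0.0387 + 0.0578 + 0.0808 + 0.1067 + 0.1394 + 0.1793 = 0.6366
G = 1 − 0.6366 = 0.3634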